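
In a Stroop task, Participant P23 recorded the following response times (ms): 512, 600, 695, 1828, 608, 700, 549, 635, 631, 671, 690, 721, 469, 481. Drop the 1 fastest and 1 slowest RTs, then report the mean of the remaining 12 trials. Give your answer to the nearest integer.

624 ms

Sorted: 469, 481, 512, 549, 600, 608, 631, 635, 671, 690, 695, 700, 721, 1828
Drop lowest 1 (469) and highest 1 (1828)
Remaining (n=12): Σ = 7493, mean = 7493/12 = 624.417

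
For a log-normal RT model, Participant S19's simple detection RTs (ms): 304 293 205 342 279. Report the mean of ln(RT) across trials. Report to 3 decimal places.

ln(RT): 5.7170, 5.6802, 5.3230, 5.8348, 5.6312
Σ ln(RT) = 28.1862
Mean = 28.1862/5 = 5.63725

5.637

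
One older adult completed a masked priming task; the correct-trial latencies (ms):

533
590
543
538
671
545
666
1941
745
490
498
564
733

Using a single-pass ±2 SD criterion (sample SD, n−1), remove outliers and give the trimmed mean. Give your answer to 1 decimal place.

n = 13, ΣRT = 9057, M = 696.692
Σ(x−M)² = 1763356.77; s = √(1763356.77/12) = 383.336
Cutoffs: 696.692 ± 2·383.336 → [-70.0, 1463.4]
Outside: 1941 → excluded.
Retained (n=12): Σ = 7116, mean = 7116/12 = 593.000

593.0 ms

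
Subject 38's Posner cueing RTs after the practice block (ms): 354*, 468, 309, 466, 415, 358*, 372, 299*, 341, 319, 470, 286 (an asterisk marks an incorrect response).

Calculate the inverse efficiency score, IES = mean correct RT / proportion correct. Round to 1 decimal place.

Correct trials (n=9): 468, 309, 466, 415, 372, 341, 319, 470, 286
Mean correct RT = 3446/9 = 382.8889 ms
Proportion correct = 9/12
IES = 382.8889 / (9/12) = 510.519 ms

510.5 ms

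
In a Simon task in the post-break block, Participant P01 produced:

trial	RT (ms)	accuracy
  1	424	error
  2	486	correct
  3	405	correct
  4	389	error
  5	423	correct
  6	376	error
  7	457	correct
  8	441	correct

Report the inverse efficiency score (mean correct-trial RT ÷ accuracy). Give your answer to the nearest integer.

Correct trials (n=5): 486, 405, 423, 457, 441
Mean correct RT = 2212/5 = 442.4000 ms
Proportion correct = 5/8
IES = 442.4000 / (5/8) = 707.840 ms

708 ms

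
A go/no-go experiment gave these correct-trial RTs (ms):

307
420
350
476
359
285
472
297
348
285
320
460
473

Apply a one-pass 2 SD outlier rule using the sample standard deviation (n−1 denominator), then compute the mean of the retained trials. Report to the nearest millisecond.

n = 13, ΣRT = 4852, M = 373.231
Σ(x−M)² = 69966.31; s = √(69966.31/12) = 76.358
Cutoffs: 373.231 ± 2·76.358 → [220.5, 525.9]
No RTs fall outside the cutoffs; all 13 retained. Mean = 4852/13 = 373.231

373 ms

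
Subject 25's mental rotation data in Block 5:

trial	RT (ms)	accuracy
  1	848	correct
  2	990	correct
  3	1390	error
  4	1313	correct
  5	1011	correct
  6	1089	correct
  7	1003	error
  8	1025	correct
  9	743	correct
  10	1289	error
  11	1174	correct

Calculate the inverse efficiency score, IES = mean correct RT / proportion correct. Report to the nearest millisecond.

1408 ms

Correct trials (n=8): 848, 990, 1313, 1011, 1089, 1025, 743, 1174
Mean correct RT = 8193/8 = 1024.1250 ms
Proportion correct = 8/11
IES = 1024.1250 / (8/11) = 1408.172 ms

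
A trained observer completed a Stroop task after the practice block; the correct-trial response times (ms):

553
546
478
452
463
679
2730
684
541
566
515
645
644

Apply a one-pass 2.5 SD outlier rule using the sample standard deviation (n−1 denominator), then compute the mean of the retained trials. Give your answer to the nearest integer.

564 ms

n = 13, ΣRT = 9496, M = 730.462
Σ(x−M)² = 4405439.23; s = √(4405439.23/12) = 605.904
Cutoffs: 730.462 ± 2.5·605.904 → [-784.3, 2245.2]
Outside: 2730 → excluded.
Retained (n=12): Σ = 6766, mean = 6766/12 = 563.833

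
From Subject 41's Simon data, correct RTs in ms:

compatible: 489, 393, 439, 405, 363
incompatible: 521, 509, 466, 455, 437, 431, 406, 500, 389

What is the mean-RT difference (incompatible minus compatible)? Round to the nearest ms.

M(compatible) = 2089/5 = 417.800
M(incompatible) = 4114/9 = 457.111
Difference = 457.111 − 417.800 = 39.311 ms

39 ms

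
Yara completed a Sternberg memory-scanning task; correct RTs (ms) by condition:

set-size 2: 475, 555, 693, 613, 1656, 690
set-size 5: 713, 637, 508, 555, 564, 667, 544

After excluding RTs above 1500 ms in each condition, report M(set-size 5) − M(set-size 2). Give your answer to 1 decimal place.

set-size 2: exclude 1656
M(set-size 2) = 3026/5 = 605.200
M(set-size 5) = 4188/7 = 598.286
Difference = 598.286 − 605.200 = -6.914 ms

-6.9 ms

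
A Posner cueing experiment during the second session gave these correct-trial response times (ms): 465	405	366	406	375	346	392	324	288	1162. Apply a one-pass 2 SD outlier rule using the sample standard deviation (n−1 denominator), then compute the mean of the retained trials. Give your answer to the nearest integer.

374 ms

n = 10, ΣRT = 4529, M = 452.900
Σ(x−M)² = 580026.90; s = √(580026.90/9) = 253.865
Cutoffs: 452.900 ± 2·253.865 → [-54.8, 960.6]
Outside: 1162 → excluded.
Retained (n=9): Σ = 3367, mean = 3367/9 = 374.111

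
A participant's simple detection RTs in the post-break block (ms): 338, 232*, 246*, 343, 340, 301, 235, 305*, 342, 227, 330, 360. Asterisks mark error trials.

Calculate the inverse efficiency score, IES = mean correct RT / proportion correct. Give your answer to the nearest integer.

417 ms

Correct trials (n=9): 338, 343, 340, 301, 235, 342, 227, 330, 360
Mean correct RT = 2816/9 = 312.8889 ms
Proportion correct = 9/12
IES = 312.8889 / (9/12) = 417.185 ms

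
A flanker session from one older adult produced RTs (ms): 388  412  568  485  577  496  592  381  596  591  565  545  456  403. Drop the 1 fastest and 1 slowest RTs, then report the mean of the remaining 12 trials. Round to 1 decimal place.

506.5 ms

Sorted: 381, 388, 403, 412, 456, 485, 496, 545, 565, 568, 577, 591, 592, 596
Drop lowest 1 (381) and highest 1 (596)
Remaining (n=12): Σ = 6078, mean = 6078/12 = 506.500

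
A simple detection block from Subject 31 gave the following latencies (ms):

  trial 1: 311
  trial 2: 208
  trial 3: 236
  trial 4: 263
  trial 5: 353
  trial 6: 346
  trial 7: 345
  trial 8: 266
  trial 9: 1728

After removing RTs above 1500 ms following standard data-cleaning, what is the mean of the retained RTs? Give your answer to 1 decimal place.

Excluded: 1728
Retained (n=8): Σ = 2328
Mean = 2328/8 = 291.0000

291.0 ms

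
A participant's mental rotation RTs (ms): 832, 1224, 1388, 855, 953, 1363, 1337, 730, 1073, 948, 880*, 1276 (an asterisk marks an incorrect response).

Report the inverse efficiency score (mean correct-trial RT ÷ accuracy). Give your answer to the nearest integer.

1188 ms

Correct trials (n=11): 832, 1224, 1388, 855, 953, 1363, 1337, 730, 1073, 948, 1276
Mean correct RT = 11979/11 = 1089.0000 ms
Proportion correct = 11/12
IES = 1089.0000 / (11/12) = 1188.000 ms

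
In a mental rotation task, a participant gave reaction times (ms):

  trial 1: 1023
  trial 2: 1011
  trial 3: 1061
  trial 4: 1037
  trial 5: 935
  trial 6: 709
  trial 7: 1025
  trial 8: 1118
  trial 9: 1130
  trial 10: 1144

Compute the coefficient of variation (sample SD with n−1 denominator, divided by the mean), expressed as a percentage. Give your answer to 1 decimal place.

n = 10, Σ = 10193, M = 1019.3000
Σ(x−M)² = 143106.100; s = √(143106.100/9) = 126.0979
CV = 126.0979 / 1019.3000 = 0.12371 = 12.371%

12.4%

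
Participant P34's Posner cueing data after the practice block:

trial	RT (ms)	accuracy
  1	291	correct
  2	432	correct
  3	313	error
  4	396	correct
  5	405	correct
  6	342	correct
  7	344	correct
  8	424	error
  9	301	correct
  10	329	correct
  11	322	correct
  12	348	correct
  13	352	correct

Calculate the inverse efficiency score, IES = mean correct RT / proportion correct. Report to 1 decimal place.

414.9 ms

Correct trials (n=11): 291, 432, 396, 405, 342, 344, 301, 329, 322, 348, 352
Mean correct RT = 3862/11 = 351.0909 ms
Proportion correct = 11/13
IES = 351.0909 / (11/13) = 414.926 ms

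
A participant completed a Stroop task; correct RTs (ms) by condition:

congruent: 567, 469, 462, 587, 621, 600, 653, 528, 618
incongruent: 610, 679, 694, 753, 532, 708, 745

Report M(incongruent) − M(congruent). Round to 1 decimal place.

107.2 ms

M(congruent) = 5105/9 = 567.222
M(incongruent) = 4721/7 = 674.429
Difference = 674.429 − 567.222 = 107.206 ms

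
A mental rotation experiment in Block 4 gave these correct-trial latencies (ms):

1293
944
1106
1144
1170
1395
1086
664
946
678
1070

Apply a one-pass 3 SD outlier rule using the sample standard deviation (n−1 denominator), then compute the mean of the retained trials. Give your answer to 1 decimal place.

1045.1 ms

n = 11, ΣRT = 11496, M = 1045.091
Σ(x−M)² = 515308.91; s = √(515308.91/10) = 227.004
Cutoffs: 1045.091 ± 3·227.004 → [364.1, 1726.1]
No RTs fall outside the cutoffs; all 11 retained. Mean = 11496/11 = 1045.091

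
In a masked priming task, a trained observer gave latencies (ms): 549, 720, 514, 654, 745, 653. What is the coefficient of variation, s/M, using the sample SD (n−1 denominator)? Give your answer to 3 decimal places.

0.143

n = 6, Σ = 3835, M = 639.1667
Σ(x−M)² = 41942.833; s = √(41942.833/5) = 91.5891
CV = 91.5891 / 639.1667 = 0.14329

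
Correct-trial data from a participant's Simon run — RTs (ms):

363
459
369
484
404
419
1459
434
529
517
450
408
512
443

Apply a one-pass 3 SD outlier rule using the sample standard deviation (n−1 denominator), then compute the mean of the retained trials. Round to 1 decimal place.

445.5 ms

n = 14, ΣRT = 7250, M = 517.857
Σ(x−M)² = 988703.71; s = √(988703.71/13) = 275.779
Cutoffs: 517.857 ± 3·275.779 → [-309.5, 1345.2]
Outside: 1459 → excluded.
Retained (n=13): Σ = 5791, mean = 5791/13 = 445.462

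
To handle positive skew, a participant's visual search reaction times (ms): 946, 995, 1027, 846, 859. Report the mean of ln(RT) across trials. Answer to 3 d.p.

ln(RT): 6.8522, 6.9027, 6.9344, 6.7405, 6.7558
Σ ln(RT) = 34.1857
Mean = 34.1857/5 = 6.83713

6.837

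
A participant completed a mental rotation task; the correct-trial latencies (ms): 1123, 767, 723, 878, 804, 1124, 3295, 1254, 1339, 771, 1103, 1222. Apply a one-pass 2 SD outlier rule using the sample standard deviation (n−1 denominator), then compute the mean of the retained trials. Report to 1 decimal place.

1009.8 ms

n = 12, ΣRT = 14403, M = 1200.250
Σ(x−M)² = 5292418.25; s = √(5292418.25/11) = 693.635
Cutoffs: 1200.250 ± 2·693.635 → [-187.0, 2587.5]
Outside: 3295 → excluded.
Retained (n=11): Σ = 11108, mean = 11108/11 = 1009.818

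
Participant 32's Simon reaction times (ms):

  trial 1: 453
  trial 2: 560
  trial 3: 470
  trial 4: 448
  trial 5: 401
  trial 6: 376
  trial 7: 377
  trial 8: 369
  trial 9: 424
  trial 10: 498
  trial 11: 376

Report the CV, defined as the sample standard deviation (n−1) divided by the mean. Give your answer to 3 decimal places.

n = 11, Σ = 4752, M = 432.0000
Σ(x−M)² = 37172.000; s = √(37172.000/10) = 60.9688
CV = 60.9688 / 432.0000 = 0.14113

0.141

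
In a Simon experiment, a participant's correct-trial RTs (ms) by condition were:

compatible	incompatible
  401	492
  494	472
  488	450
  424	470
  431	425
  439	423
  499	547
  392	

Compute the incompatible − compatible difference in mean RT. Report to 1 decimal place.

22.4 ms

M(compatible) = 3568/8 = 446.000
M(incompatible) = 3279/7 = 468.429
Difference = 468.429 − 446.000 = 22.429 ms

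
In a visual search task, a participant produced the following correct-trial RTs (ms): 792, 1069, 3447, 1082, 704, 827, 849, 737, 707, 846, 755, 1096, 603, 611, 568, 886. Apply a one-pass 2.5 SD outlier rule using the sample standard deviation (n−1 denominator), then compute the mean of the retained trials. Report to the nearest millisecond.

809 ms

n = 16, ΣRT = 15579, M = 973.688
Σ(x−M)² = 6928351.44; s = √(6928351.44/15) = 679.625
Cutoffs: 973.688 ± 2.5·679.625 → [-725.4, 2672.7]
Outside: 3447 → excluded.
Retained (n=15): Σ = 12132, mean = 12132/15 = 808.800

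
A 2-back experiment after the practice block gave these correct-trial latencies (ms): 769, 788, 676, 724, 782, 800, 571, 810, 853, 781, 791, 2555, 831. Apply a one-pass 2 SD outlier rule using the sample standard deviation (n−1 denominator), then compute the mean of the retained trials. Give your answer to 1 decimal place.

764.7 ms

n = 13, ΣRT = 11731, M = 902.385
Σ(x−M)² = 3023085.08; s = √(3023085.08/12) = 501.920
Cutoffs: 902.385 ± 2·501.920 → [-101.5, 1906.2]
Outside: 2555 → excluded.
Retained (n=12): Σ = 9176, mean = 9176/12 = 764.667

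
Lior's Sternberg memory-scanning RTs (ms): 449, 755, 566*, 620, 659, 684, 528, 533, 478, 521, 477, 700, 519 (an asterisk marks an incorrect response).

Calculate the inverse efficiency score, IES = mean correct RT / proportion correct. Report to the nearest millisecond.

Correct trials (n=12): 449, 755, 620, 659, 684, 528, 533, 478, 521, 477, 700, 519
Mean correct RT = 6923/12 = 576.9167 ms
Proportion correct = 12/13
IES = 576.9167 / (12/13) = 624.993 ms

625 ms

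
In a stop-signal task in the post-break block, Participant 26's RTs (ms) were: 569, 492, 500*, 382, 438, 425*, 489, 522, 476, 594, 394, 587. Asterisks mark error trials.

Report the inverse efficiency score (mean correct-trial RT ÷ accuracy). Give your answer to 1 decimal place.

593.2 ms

Correct trials (n=10): 569, 492, 382, 438, 489, 522, 476, 594, 394, 587
Mean correct RT = 4943/10 = 494.3000 ms
Proportion correct = 10/12
IES = 494.3000 / (10/12) = 593.160 ms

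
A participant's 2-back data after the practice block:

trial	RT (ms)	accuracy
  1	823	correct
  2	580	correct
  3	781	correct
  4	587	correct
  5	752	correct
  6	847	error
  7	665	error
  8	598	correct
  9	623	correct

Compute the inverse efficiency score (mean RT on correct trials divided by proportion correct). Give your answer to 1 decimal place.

Correct trials (n=7): 823, 580, 781, 587, 752, 598, 623
Mean correct RT = 4744/7 = 677.7143 ms
Proportion correct = 7/9
IES = 677.7143 / (7/9) = 871.347 ms

871.3 ms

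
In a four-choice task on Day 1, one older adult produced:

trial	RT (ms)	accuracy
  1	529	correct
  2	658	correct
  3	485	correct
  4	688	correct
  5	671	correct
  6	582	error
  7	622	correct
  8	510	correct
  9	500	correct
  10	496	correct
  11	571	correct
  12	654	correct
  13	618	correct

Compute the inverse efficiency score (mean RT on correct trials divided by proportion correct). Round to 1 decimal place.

632.1 ms

Correct trials (n=12): 529, 658, 485, 688, 671, 622, 510, 500, 496, 571, 654, 618
Mean correct RT = 7002/12 = 583.5000 ms
Proportion correct = 12/13
IES = 583.5000 / (12/13) = 632.125 ms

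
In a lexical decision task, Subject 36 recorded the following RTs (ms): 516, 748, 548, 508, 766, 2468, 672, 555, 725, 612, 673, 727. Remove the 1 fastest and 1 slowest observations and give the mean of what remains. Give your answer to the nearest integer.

654 ms

Sorted: 508, 516, 548, 555, 612, 672, 673, 725, 727, 748, 766, 2468
Drop lowest 1 (508) and highest 1 (2468)
Remaining (n=10): Σ = 6542, mean = 6542/10 = 654.200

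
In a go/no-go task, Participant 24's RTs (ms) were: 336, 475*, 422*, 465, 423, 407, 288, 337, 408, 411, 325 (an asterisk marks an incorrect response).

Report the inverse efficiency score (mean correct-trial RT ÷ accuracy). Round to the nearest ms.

Correct trials (n=9): 336, 465, 423, 407, 288, 337, 408, 411, 325
Mean correct RT = 3400/9 = 377.7778 ms
Proportion correct = 9/11
IES = 377.7778 / (9/11) = 461.728 ms

462 ms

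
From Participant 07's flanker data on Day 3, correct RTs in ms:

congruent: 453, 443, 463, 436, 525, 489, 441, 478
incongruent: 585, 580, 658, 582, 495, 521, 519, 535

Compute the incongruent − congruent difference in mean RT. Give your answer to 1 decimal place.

M(congruent) = 3728/8 = 466.000
M(incongruent) = 4475/8 = 559.375
Difference = 559.375 − 466.000 = 93.375 ms

93.4 ms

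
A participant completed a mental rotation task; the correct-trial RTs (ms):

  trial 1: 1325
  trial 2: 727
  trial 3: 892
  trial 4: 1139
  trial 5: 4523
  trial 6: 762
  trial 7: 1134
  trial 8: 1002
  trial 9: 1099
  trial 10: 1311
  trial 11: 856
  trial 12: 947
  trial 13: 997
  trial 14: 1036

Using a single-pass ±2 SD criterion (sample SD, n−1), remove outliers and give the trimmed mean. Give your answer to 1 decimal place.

n = 14, ΣRT = 17750, M = 1267.857
Σ(x−M)² = 11824179.71; s = √(11824179.71/13) = 953.705
Cutoffs: 1267.857 ± 2·953.705 → [-639.6, 3175.3]
Outside: 4523 → excluded.
Retained (n=13): Σ = 13227, mean = 13227/13 = 1017.462

1017.5 ms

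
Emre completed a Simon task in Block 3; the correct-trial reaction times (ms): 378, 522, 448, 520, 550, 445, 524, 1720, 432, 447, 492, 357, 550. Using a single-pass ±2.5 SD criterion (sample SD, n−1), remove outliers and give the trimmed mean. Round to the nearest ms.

472 ms

n = 13, ΣRT = 7385, M = 568.077
Σ(x−M)² = 1483170.92; s = √(1483170.92/12) = 351.564
Cutoffs: 568.077 ± 2.5·351.564 → [-310.8, 1447.0]
Outside: 1720 → excluded.
Retained (n=12): Σ = 5665, mean = 5665/12 = 472.083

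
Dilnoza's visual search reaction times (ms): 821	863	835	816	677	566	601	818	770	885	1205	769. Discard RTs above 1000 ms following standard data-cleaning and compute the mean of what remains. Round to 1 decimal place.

765.5 ms

Excluded: 1205
Retained (n=11): Σ = 8421
Mean = 8421/11 = 765.5455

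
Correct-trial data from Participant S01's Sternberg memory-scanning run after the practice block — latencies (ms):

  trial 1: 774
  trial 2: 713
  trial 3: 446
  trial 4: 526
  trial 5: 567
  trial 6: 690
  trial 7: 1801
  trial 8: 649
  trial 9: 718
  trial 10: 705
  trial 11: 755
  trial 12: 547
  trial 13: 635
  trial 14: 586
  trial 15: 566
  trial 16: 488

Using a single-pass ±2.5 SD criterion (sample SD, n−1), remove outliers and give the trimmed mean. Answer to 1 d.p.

624.3 ms

n = 16, ΣRT = 11166, M = 697.875
Σ(x−M)² = 1439859.75; s = √(1439859.75/15) = 309.824
Cutoffs: 697.875 ± 2.5·309.824 → [-76.7, 1472.4]
Outside: 1801 → excluded.
Retained (n=15): Σ = 9365, mean = 9365/15 = 624.333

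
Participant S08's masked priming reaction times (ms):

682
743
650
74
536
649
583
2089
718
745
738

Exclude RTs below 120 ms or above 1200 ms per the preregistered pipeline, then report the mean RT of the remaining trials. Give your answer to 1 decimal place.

671.6 ms

Excluded: 74, 2089
Retained (n=9): Σ = 6044
Mean = 6044/9 = 671.5556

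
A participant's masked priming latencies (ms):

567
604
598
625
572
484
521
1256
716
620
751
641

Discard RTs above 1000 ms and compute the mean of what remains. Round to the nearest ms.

609 ms

Excluded: 1256
Retained (n=11): Σ = 6699
Mean = 6699/11 = 609.0000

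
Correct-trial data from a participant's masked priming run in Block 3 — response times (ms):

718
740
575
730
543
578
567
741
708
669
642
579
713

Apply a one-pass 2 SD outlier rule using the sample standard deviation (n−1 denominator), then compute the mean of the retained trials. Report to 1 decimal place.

n = 13, ΣRT = 8503, M = 654.077
Σ(x−M)² = 69134.92; s = √(69134.92/12) = 75.903
Cutoffs: 654.077 ± 2·75.903 → [502.3, 805.9]
No RTs fall outside the cutoffs; all 13 retained. Mean = 8503/13 = 654.077

654.1 ms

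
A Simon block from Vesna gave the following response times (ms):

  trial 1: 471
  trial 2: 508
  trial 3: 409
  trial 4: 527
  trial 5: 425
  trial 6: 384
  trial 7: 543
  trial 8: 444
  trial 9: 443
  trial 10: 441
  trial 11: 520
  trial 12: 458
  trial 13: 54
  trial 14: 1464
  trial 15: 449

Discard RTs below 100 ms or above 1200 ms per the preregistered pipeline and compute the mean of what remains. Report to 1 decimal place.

463.2 ms

Excluded: 54, 1464
Retained (n=13): Σ = 6022
Mean = 6022/13 = 463.2308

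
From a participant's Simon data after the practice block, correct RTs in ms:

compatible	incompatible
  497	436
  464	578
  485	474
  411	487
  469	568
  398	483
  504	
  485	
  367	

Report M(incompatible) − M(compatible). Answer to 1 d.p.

51.0 ms

M(compatible) = 4080/9 = 453.333
M(incompatible) = 3026/6 = 504.333
Difference = 504.333 − 453.333 = 51.000 ms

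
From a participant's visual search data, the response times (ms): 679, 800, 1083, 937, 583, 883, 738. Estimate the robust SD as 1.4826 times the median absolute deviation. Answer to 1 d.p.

Sorted: 583, 679, 738, 800, 883, 937, 1083 → median = 800
|x − 800| sorted: 0, 62, 83, 121, 137, 217, 283 → MAD = 121
Robust SD ≈ 1.4826 × 121 = 179.395

179.4 ms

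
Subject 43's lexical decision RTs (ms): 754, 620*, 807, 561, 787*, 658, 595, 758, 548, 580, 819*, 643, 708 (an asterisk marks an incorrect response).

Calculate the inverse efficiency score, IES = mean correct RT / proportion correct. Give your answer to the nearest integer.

Correct trials (n=10): 754, 807, 561, 658, 595, 758, 548, 580, 643, 708
Mean correct RT = 6612/10 = 661.2000 ms
Proportion correct = 10/13
IES = 661.2000 / (10/13) = 859.560 ms

860 ms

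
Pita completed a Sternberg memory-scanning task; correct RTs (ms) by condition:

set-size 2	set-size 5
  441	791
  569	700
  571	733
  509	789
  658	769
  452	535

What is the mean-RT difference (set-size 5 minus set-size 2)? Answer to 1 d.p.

M(set-size 2) = 3200/6 = 533.333
M(set-size 5) = 4317/6 = 719.500
Difference = 719.500 − 533.333 = 186.167 ms

186.2 ms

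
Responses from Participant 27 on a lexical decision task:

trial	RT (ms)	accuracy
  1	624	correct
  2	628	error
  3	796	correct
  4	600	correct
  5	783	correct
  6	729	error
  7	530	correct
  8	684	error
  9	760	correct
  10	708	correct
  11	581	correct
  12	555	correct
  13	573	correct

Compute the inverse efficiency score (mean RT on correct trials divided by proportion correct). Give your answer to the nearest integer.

846 ms

Correct trials (n=10): 624, 796, 600, 783, 530, 760, 708, 581, 555, 573
Mean correct RT = 6510/10 = 651.0000 ms
Proportion correct = 10/13
IES = 651.0000 / (10/13) = 846.300 ms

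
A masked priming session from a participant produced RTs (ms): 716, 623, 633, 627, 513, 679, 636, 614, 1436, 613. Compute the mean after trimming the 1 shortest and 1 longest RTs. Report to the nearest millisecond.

Sorted: 513, 613, 614, 623, 627, 633, 636, 679, 716, 1436
Drop lowest 1 (513) and highest 1 (1436)
Remaining (n=8): Σ = 5141, mean = 5141/8 = 642.625

643 ms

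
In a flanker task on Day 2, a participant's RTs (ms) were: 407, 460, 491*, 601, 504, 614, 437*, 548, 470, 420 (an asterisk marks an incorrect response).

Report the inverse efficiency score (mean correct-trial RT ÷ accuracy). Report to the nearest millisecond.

Correct trials (n=8): 407, 460, 601, 504, 614, 548, 470, 420
Mean correct RT = 4024/8 = 503.0000 ms
Proportion correct = 8/10
IES = 503.0000 / (8/10) = 628.750 ms

629 ms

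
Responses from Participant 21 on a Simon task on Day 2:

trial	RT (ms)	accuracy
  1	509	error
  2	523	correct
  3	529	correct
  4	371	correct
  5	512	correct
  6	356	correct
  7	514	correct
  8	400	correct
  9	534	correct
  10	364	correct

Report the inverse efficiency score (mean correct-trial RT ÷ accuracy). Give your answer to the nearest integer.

507 ms

Correct trials (n=9): 523, 529, 371, 512, 356, 514, 400, 534, 364
Mean correct RT = 4103/9 = 455.8889 ms
Proportion correct = 9/10
IES = 455.8889 / (9/10) = 506.543 ms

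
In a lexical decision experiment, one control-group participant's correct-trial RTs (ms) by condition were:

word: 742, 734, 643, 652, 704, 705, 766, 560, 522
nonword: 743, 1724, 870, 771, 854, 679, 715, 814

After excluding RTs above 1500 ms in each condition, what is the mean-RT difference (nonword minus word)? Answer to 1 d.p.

108.2 ms

nonword: exclude 1724
M(word) = 6028/9 = 669.778
M(nonword) = 5446/7 = 778.000
Difference = 778.000 − 669.778 = 108.222 ms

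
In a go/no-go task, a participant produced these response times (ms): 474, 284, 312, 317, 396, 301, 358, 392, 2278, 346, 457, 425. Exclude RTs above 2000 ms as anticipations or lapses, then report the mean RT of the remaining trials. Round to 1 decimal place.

Excluded: 2278
Retained (n=11): Σ = 4062
Mean = 4062/11 = 369.2727

369.3 ms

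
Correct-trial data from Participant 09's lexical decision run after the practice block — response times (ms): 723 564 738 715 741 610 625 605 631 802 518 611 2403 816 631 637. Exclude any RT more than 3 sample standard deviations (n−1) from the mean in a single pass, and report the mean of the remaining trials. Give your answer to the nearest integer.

664 ms

n = 16, ΣRT = 12370, M = 773.125
Σ(x−M)² = 2938173.75; s = √(2938173.75/15) = 442.581
Cutoffs: 773.125 ± 3·442.581 → [-554.6, 2100.9]
Outside: 2403 → excluded.
Retained (n=15): Σ = 9967, mean = 9967/15 = 664.467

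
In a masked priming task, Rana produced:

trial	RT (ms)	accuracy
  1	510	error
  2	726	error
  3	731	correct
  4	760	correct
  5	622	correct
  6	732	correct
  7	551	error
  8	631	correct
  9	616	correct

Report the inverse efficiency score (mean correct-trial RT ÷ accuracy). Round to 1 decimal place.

1023.0 ms

Correct trials (n=6): 731, 760, 622, 732, 631, 616
Mean correct RT = 4092/6 = 682.0000 ms
Proportion correct = 6/9
IES = 682.0000 / (6/9) = 1023.000 ms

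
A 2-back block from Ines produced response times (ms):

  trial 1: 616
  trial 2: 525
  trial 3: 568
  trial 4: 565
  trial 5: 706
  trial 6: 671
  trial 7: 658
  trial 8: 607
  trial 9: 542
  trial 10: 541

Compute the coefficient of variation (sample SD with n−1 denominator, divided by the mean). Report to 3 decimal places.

n = 10, Σ = 5999, M = 599.9000
Σ(x−M)² = 34664.900; s = √(34664.900/9) = 62.0617
CV = 62.0617 / 599.9000 = 0.10345

0.103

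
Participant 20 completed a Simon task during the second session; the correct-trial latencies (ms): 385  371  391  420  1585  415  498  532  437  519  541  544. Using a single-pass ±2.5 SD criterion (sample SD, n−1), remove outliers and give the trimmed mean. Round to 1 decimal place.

n = 12, ΣRT = 6638, M = 553.167
Σ(x−M)² = 1207651.67; s = √(1207651.67/11) = 331.340
Cutoffs: 553.167 ± 2.5·331.340 → [-275.2, 1381.5]
Outside: 1585 → excluded.
Retained (n=11): Σ = 5053, mean = 5053/11 = 459.364

459.4 ms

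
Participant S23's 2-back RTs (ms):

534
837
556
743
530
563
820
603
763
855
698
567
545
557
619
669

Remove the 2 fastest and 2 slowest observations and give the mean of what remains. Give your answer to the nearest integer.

Sorted: 530, 534, 545, 556, 557, 563, 567, 603, 619, 669, 698, 743, 763, 820, 837, 855
Drop lowest 2 (530, 534) and highest 2 (837, 855)
Remaining (n=12): Σ = 7703, mean = 7703/12 = 641.917

642 ms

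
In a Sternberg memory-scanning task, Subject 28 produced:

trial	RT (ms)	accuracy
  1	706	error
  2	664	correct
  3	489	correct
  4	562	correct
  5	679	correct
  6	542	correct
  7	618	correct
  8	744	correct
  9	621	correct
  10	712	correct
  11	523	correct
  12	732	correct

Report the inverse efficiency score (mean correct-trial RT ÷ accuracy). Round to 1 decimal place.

682.9 ms

Correct trials (n=11): 664, 489, 562, 679, 542, 618, 744, 621, 712, 523, 732
Mean correct RT = 6886/11 = 626.0000 ms
Proportion correct = 11/12
IES = 626.0000 / (11/12) = 682.909 ms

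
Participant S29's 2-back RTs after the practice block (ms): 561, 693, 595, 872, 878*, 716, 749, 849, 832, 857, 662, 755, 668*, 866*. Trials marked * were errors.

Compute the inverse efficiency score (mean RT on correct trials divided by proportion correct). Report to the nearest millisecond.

Correct trials (n=11): 561, 693, 595, 872, 716, 749, 849, 832, 857, 662, 755
Mean correct RT = 8141/11 = 740.0909 ms
Proportion correct = 11/14
IES = 740.0909 / (11/14) = 941.934 ms

942 ms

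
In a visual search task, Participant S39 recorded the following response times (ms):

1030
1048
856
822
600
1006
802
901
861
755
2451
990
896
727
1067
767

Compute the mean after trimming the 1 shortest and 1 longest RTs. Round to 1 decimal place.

Sorted: 600, 727, 755, 767, 802, 822, 856, 861, 896, 901, 990, 1006, 1030, 1048, 1067, 2451
Drop lowest 1 (600) and highest 1 (2451)
Remaining (n=14): Σ = 12528, mean = 12528/14 = 894.857

894.9 ms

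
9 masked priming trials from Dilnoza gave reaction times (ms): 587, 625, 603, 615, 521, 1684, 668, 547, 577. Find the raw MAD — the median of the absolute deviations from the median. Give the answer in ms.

26 ms

Sorted: 521, 547, 577, 587, 603, 615, 625, 668, 1684 → median = 603
|x − 603|: 16, 22, 0, 12, 82, 1081, 65, 56, 26
Sorted deviations: 0, 12, 16, 22, 26, 56, 65, 82, 1081 → MAD = 26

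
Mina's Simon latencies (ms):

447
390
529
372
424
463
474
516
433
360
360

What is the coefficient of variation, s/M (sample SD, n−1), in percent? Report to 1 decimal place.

13.7%

n = 11, Σ = 4768, M = 433.4545
Σ(x−M)² = 35188.727; s = √(35188.727/10) = 59.3201
CV = 59.3201 / 433.4545 = 0.13685 = 13.685%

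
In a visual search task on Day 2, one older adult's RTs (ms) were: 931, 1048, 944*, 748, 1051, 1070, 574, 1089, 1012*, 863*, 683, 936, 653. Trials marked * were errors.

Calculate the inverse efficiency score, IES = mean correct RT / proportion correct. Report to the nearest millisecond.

Correct trials (n=10): 931, 1048, 748, 1051, 1070, 574, 1089, 683, 936, 653
Mean correct RT = 8783/10 = 878.3000 ms
Proportion correct = 10/13
IES = 878.3000 / (10/13) = 1141.790 ms

1142 ms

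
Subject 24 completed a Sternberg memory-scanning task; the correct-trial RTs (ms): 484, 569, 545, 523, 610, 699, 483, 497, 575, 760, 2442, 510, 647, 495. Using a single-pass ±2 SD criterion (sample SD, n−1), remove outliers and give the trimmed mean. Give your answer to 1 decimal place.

n = 14, ΣRT = 9839, M = 702.786
Σ(x−M)² = 3350184.36; s = √(3350184.36/13) = 507.648
Cutoffs: 702.786 ± 2·507.648 → [-312.5, 1718.1]
Outside: 2442 → excluded.
Retained (n=13): Σ = 7397, mean = 7397/13 = 569.000

569.0 ms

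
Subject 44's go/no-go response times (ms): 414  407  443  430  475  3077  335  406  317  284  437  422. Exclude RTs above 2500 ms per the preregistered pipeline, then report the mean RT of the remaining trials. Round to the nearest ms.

Excluded: 3077
Retained (n=11): Σ = 4370
Mean = 4370/11 = 397.2727

397 ms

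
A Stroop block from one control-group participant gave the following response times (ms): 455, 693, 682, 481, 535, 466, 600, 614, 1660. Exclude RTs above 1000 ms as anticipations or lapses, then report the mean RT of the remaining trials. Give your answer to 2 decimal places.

565.75 ms

Excluded: 1660
Retained (n=8): Σ = 4526
Mean = 4526/8 = 565.7500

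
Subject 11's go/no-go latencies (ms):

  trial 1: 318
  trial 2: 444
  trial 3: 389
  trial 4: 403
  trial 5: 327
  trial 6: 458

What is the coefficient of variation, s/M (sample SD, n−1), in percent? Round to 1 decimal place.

n = 6, Σ = 2339, M = 389.8333
Σ(x−M)² = 16862.833; s = √(16862.833/5) = 58.0738
CV = 58.0738 / 389.8333 = 0.14897 = 14.897%

14.9%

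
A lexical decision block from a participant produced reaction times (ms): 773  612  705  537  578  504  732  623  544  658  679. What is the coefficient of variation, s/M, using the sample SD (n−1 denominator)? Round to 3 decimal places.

n = 11, Σ = 6945, M = 631.3636
Σ(x−M)² = 74640.545; s = √(74640.545/10) = 86.3948
CV = 86.3948 / 631.3636 = 0.13684

0.137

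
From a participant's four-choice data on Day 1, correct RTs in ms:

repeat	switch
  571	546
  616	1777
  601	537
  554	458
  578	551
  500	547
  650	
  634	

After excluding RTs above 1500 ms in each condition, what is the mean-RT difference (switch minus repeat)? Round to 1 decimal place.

switch: exclude 1777
M(repeat) = 4704/8 = 588.000
M(switch) = 2639/5 = 527.800
Difference = 527.800 − 588.000 = -60.200 ms

-60.2 ms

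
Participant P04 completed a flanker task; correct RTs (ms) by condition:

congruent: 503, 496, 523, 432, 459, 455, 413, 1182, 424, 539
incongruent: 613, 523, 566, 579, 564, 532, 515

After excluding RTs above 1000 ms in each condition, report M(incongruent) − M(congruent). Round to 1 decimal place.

84.4 ms

congruent: exclude 1182
M(congruent) = 4244/9 = 471.556
M(incongruent) = 3892/7 = 556.000
Difference = 556.000 − 471.556 = 84.444 ms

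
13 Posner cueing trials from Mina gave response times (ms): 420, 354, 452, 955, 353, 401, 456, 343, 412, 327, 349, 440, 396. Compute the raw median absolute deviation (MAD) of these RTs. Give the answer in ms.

48 ms

Sorted: 327, 343, 349, 353, 354, 396, 401, 412, 420, 440, 452, 456, 955 → median = 401
|x − 401|: 19, 47, 51, 554, 48, 0, 55, 58, 11, 74, 52, 39, 5
Sorted deviations: 0, 5, 11, 19, 39, 47, 48, 51, 52, 55, 58, 74, 554 → MAD = 48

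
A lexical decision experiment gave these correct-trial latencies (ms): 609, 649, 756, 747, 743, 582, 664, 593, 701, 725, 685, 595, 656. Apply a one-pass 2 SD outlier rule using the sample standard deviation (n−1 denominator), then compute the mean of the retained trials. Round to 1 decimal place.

n = 13, ΣRT = 8705, M = 669.615
Σ(x−M)² = 46555.08; s = √(46555.08/12) = 62.286
Cutoffs: 669.615 ± 2·62.286 → [545.0, 794.2]
No RTs fall outside the cutoffs; all 13 retained. Mean = 8705/13 = 669.615

669.6 ms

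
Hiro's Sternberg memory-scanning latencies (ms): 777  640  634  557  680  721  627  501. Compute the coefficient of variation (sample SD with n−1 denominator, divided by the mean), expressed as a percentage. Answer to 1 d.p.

n = 8, Σ = 5137, M = 642.1250
Σ(x−M)² = 53308.875; s = √(53308.875/7) = 87.2671
CV = 87.2671 / 642.1250 = 0.13590 = 13.590%

13.6%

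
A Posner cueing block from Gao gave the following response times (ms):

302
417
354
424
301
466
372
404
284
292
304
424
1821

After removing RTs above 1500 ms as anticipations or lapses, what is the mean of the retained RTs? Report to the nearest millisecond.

362 ms

Excluded: 1821
Retained (n=12): Σ = 4344
Mean = 4344/12 = 362.0000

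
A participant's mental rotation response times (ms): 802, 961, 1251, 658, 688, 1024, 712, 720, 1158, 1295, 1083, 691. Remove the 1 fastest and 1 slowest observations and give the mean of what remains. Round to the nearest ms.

909 ms

Sorted: 658, 688, 691, 712, 720, 802, 961, 1024, 1083, 1158, 1251, 1295
Drop lowest 1 (658) and highest 1 (1295)
Remaining (n=10): Σ = 9090, mean = 9090/10 = 909.000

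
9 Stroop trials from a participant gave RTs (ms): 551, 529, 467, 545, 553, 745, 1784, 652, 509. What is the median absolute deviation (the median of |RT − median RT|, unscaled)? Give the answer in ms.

42 ms

Sorted: 467, 509, 529, 545, 551, 553, 652, 745, 1784 → median = 551
|x − 551|: 0, 22, 84, 6, 2, 194, 1233, 101, 42
Sorted deviations: 0, 2, 6, 22, 42, 84, 101, 194, 1233 → MAD = 42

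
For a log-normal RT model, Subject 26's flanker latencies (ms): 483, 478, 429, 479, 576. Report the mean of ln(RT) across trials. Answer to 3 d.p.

6.188

ln(RT): 6.1800, 6.1696, 6.0615, 6.1717, 6.3561
Σ ln(RT) = 30.9389
Mean = 30.9389/5 = 6.18778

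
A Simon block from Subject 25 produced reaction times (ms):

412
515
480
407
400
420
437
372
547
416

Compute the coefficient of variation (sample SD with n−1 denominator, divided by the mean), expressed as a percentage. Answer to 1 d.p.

n = 10, Σ = 4406, M = 440.6000
Σ(x−M)² = 27752.400; s = √(27752.400/9) = 55.5302
CV = 55.5302 / 440.6000 = 0.12603 = 12.603%

12.6%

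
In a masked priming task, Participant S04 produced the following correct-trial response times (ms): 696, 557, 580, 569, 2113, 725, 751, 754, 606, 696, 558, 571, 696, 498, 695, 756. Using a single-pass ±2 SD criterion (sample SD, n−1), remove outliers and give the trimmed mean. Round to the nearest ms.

647 ms

n = 16, ΣRT = 11821, M = 738.812
Σ(x−M)² = 2120272.44; s = √(2120272.44/15) = 375.967
Cutoffs: 738.812 ± 2·375.967 → [-13.1, 1490.7]
Outside: 2113 → excluded.
Retained (n=15): Σ = 9708, mean = 9708/15 = 647.200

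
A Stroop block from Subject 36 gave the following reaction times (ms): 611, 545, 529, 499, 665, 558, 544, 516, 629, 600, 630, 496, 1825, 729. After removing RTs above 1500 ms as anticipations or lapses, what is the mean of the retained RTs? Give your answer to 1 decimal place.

580.8 ms

Excluded: 1825
Retained (n=13): Σ = 7551
Mean = 7551/13 = 580.8462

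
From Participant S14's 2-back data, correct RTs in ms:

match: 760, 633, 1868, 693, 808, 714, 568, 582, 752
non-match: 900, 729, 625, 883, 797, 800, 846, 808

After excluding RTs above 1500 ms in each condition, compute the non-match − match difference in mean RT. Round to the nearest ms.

match: exclude 1868
M(match) = 5510/8 = 688.750
M(non-match) = 6388/8 = 798.500
Difference = 798.500 − 688.750 = 109.750 ms

110 ms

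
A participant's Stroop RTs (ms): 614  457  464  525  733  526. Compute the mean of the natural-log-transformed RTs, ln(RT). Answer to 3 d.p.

6.302

ln(RT): 6.4200, 6.1247, 6.1399, 6.2634, 6.5971, 6.2653
Σ ln(RT) = 37.8104
Mean = 37.8104/6 = 6.30173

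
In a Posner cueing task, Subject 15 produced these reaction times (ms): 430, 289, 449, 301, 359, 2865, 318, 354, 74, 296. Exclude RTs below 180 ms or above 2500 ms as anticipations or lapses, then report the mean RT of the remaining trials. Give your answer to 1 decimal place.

349.5 ms

Excluded: 74, 2865
Retained (n=8): Σ = 2796
Mean = 2796/8 = 349.5000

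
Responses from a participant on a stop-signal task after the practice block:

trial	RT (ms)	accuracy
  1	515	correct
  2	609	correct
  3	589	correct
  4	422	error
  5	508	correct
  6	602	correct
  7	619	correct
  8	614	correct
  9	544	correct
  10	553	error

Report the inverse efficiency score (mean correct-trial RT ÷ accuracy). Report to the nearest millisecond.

Correct trials (n=8): 515, 609, 589, 508, 602, 619, 614, 544
Mean correct RT = 4600/8 = 575.0000 ms
Proportion correct = 8/10
IES = 575.0000 / (8/10) = 718.750 ms

719 ms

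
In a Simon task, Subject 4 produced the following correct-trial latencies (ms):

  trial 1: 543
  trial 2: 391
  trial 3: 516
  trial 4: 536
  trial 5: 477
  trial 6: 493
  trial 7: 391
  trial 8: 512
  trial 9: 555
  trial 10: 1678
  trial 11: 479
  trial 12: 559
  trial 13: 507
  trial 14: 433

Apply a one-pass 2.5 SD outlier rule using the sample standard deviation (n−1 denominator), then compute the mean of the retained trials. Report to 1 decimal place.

n = 14, ΣRT = 8070, M = 576.429
Σ(x−M)² = 1345275.43; s = √(1345275.43/13) = 321.687
Cutoffs: 576.429 ± 2.5·321.687 → [-227.8, 1380.6]
Outside: 1678 → excluded.
Retained (n=13): Σ = 6392, mean = 6392/13 = 491.692

491.7 ms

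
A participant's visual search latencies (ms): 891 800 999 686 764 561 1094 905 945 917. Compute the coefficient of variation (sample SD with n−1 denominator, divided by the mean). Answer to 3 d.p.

n = 10, Σ = 8562, M = 856.2000
Σ(x−M)² = 219885.600; s = √(219885.600/9) = 156.3065
CV = 156.3065 / 856.2000 = 0.18256

0.183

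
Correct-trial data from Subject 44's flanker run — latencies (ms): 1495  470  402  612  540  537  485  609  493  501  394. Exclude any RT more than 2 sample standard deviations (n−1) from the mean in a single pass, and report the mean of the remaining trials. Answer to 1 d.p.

n = 11, ΣRT = 6538, M = 594.364
Σ(x−M)² = 941484.55; s = √(941484.55/10) = 306.836
Cutoffs: 594.364 ± 2·306.836 → [-19.3, 1208.0]
Outside: 1495 → excluded.
Retained (n=10): Σ = 5043, mean = 5043/10 = 504.300

504.3 ms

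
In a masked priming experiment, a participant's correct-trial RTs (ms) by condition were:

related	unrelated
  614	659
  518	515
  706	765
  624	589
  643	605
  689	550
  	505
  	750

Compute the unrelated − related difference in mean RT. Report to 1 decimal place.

M(related) = 3794/6 = 632.333
M(unrelated) = 4938/8 = 617.250
Difference = 617.250 − 632.333 = -15.083 ms

-15.1 ms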